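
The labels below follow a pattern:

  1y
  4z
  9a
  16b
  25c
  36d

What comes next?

49e

First component: 1, 4, 9, 16, 25, 36 → 49 (perfect squares: 1², 2², 3², …).
Letter — letters move forward 1 place in the alphabet, wrapping Z→A: y, z, a, b, c, d → e.
Combining the parts gives 49e.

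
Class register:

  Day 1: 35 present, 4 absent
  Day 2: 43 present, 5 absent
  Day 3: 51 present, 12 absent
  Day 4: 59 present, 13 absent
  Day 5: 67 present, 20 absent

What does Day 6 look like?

75 present, 21 absent

Present: +8 each step, so 35, 43, 51, 59, 67 → 75.
Absent goes 4, 5, 12, 13, 20 → 21 (alternating steps +1, +7, +1, +7, …).
Combining the parts gives 75 present, 21 absent.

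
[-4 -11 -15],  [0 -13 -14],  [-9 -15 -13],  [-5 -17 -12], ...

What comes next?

[-14 -19 -11]

For the first entry, alternating steps +4, −9, +4, −9, …: -4, 0, -9, -5 → -14.
Second entry goes -11, -13, -15, -17 → -19 (−2 each step).
Third entry: +1 each step, so -15, -14, -13, -12 → -11.
So the next tuple is [-14 -19 -11].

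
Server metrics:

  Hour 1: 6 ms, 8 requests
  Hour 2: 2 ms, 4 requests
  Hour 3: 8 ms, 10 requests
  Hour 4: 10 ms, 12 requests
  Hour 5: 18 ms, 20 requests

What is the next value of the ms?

28

Ms: each term is the sum of the two before it; 6, 2, 8, 10, 18 → 28.
Requests: always 2 more than the ms, so 8, 4, 10, 12, 20 → 30.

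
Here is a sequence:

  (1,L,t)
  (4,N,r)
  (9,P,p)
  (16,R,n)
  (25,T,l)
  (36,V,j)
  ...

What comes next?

(49,X,h)

First entry goes 1, 4, 9, 16, 25, 36 → 49 (perfect squares: 1², 2², 3², …).
First letter goes L, N, P, R, T, V → X (letters move forward 2 places in the alphabet).
For the second letter, letters move back 2 places in the alphabet: t, r, p, n, l, j → h.
Putting it together: (49,X,h).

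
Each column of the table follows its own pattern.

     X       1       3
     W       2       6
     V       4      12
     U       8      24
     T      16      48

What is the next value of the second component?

32

Second component: ×2 each step; 1, 2, 4, 8, 16 → 32.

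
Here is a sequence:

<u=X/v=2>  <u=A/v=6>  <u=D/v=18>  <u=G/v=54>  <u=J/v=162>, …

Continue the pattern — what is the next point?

<u=M/v=486>

U — letters move forward 3 places in the alphabet, wrapping Z→A: X, A, D, G, J → M.
V: ×3 each step; 2, 6, 18, 54, 162 → 486.
Putting it together: <u=M/v=486>.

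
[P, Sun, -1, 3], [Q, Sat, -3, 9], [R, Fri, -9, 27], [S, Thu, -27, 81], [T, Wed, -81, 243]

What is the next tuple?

Letter: letters move forward 1 place in the alphabet; P, Q, R, S, T → U.
For the day, runs backward through the weekdays Mon→Sun: Sun, Sat, Fri, Thu, Wed → Tue.
Third part: -1, -3, -9, -27, -81 → -243 (×3 each step).
For the fourth part, ×3 each step: 3, 9, 27, 81, 243 → 729.
Combining the parts gives [U, Tue, -243, 729].

[U, Tue, -243, 729]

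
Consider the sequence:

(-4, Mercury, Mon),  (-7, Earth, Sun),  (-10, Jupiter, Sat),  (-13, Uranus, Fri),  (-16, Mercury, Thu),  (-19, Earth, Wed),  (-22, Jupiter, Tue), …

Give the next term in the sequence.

First coordinate: −3 each step, so -4, -7, -10, -13, -16, -19, -22 → -25.
For the planet, repeats Mercury → Earth → Jupiter → Uranus: Mercury, Earth, Jupiter, Uranus, Mercury, Earth, Jupiter → Uranus.
Day: runs backward through the weekdays Mon→Sun, so Mon, Sun, Sat, Fri, Thu, Wed, Tue → Mon.
So the next term is (-25, Uranus, Mon).

(-25, Uranus, Mon)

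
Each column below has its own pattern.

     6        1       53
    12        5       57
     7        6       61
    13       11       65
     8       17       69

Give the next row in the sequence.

14  28  73

First component goes 6, 12, 7, 13, 8 → 14 (alternating steps +6, −5, +6, −5, …).
Second component: each term is the sum of the two before it, so 1, 5, 6, 11, 17 → 28.
Third component goes 53, 57, 61, 65, 69 → 73 (+4 each step).
Putting it together: 14  28  73.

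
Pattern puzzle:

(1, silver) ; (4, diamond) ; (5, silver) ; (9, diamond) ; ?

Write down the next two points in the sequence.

First entry: each term is the sum of the two before it, so 1, 4, 5, 9 → 14 → 23.
Rank: alternates silver ↔ diamond; silver, diamond, silver, diamond → silver → diamond.
So the next two points are (14, silver) and (23, diamond).

(14, silver), (23, diamond)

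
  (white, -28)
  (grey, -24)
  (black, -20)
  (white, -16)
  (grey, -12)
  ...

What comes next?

(black, -8)

Shade — repeats white → grey → black: white, grey, black, white, grey → black.
Second value — +4 each step: -28, -24, -20, -16, -12 → -8.
Combining the parts gives (black, -8).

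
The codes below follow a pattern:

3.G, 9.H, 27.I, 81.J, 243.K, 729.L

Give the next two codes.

First component goes 3, 9, 27, 81, 243, 729 → 2187 → 6561 (×3 each step).
Letter: letters move forward 1 place in the alphabet; G, H, I, J, K, L → M → N.
So the next two codes are 2187.M and 6561.N.

2187.M then 6561.N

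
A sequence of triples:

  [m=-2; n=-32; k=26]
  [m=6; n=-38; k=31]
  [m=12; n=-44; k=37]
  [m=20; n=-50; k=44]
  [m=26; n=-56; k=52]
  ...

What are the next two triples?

M: alternating steps +8, +6, +8, +6, …; -2, 6, 12, 20, 26 → 34 → 40.
N: -32, -38, -44, -50, -56 → -62 → -68 (−6 each step).
For the k, differences are 5, 6, 7, … (increasing by 1 each time): 26, 31, 37, 44, 52 → 61 → 71.
So the next two triples are [m=34; n=-62; k=61] and [m=40; n=-68; k=71].

[m=34; n=-62; k=61], [m=40; n=-68; k=71]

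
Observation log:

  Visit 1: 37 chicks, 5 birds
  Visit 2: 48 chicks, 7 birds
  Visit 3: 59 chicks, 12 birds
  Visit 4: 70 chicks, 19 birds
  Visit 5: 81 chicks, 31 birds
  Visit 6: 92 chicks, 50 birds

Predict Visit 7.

For the chicks, +11 each step: 37, 48, 59, 70, 81, 92 → 103.
Birds: each term is the sum of the two before it; 5, 7, 12, 19, 31, 50 → 81.
Putting it together: 103 chicks, 81 birds.

103 chicks, 81 birds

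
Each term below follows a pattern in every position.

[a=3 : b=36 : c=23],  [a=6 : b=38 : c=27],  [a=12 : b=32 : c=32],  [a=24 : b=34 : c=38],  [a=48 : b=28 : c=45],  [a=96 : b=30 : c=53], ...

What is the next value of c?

C — differences are 4, 5, 6, … (increasing by 1 each time): 23, 27, 32, 38, 45, 53 → 62.

62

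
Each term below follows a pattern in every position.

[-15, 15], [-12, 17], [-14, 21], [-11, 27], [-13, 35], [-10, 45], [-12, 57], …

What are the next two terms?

[-9, 71], [-11, 87]

First coordinate: -15, -12, -14, -11, -13, -10, -12 → -9 → -11 (alternating steps +3, −2, +3, −2, …).
Second coordinate — differences are 2, 4, 6, … (increasing by 2 each time): 15, 17, 21, 27, 35, 45, 57 → 71 → 87.
Putting the parts together: [-9, 71] and then [-11, 87].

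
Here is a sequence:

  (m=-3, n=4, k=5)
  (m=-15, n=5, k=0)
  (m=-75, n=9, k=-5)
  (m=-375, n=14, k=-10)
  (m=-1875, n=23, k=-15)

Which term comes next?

M: ×5 each step, so -3, -15, -75, -375, -1875 → -9375.
N: 4, 5, 9, 14, 23 → 37 (each term is the sum of the two before it).
For the k, −5 each step: 5, 0, -5, -10, -15 → -20.
Combining the parts gives (m=-9375, n=37, k=-20).

(m=-9375, n=37, k=-20)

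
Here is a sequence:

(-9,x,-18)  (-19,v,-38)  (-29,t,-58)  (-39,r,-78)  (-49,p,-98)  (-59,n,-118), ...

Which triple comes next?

(-69,l,-138)

First value goes -9, -19, -29, -39, -49, -59 → -69 (−10 each step).
For the letter, letters move back 2 places in the alphabet: x, v, t, r, p, n → l.
Third value: -18, -38, -58, -78, -98, -118 → -138 (always 2 × the first value).
Combining the parts gives (-69,l,-138).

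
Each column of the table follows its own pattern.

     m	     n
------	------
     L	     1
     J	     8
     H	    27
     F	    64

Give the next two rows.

Column m: L, J, H, F → D → B (letters move back 2 places in the alphabet).
Column n — perfect cubes: 1³, 2³, 3³, …: 1, 8, 27, 64 → 125 → 216.
So the next two rows are D  125 and B  216.

D  125; B  216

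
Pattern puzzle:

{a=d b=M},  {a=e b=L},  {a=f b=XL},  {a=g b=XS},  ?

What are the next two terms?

{a=h b=S}, {a=i b=M}

A: letters move forward 1 place in the alphabet; d, e, f, g → h → i.
B goes M, L, XL, XS → S → M (runs through clothing sizes XS→XL).
So the next two terms are {a=h b=S} and {a=i b=M}.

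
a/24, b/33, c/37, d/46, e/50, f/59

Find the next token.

Letter: letters move forward 1 place in the alphabet, so a, b, c, d, e, f → g.
Second component goes 24, 33, 37, 46, 50, 59 → 63 (alternating steps +9, +4, +9, +4, …).
Putting it together: g/63.

g/63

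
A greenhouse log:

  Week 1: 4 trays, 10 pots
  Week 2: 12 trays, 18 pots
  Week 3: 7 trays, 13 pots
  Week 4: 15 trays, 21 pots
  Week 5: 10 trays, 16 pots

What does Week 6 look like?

Trays goes 4, 12, 7, 15, 10 → 18 (alternating steps +8, −5, +8, −5, …).
For the pots, always 6 more than the trays: 10, 18, 13, 21, 16 → 24.
So the next line is 18 trays, 24 pots.

18 trays, 24 pots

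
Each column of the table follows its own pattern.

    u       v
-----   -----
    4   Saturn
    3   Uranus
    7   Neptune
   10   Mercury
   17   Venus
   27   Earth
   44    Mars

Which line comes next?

71  Jupiter

Column u — each term is the sum of the two before it: 4, 3, 7, 10, 17, 27, 44 → 71.
For the column v, runs through the planets Mercury→Neptune: Saturn, Uranus, Neptune, Mercury, Venus, Earth, Mars → Jupiter.
Putting it together: 71  Jupiter.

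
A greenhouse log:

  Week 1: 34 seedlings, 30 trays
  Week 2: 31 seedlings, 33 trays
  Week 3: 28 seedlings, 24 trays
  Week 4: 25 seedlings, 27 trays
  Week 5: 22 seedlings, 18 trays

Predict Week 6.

19 seedlings, 21 trays

Seedlings: 34, 31, 28, 25, 22 → 19 (−3 each step).
Trays goes 30, 33, 24, 27, 18 → 21 (alternating steps +3, −9, +3, −9, …).
So the next row is 19 seedlings, 21 trays.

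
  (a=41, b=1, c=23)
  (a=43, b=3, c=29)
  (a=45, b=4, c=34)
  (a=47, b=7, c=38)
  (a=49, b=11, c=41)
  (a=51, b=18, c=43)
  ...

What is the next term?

A goes 41, 43, 45, 47, 49, 51 → 53 (+2 each step).
B — each term is the sum of the two before it: 1, 3, 4, 7, 11, 18 → 29.
C goes 23, 29, 34, 38, 41, 43 → 44 (differences are 6, 5, 4, … (decreasing by 1 each time)).
So the next term is (a=53, b=29, c=44).

(a=53, b=29, c=44)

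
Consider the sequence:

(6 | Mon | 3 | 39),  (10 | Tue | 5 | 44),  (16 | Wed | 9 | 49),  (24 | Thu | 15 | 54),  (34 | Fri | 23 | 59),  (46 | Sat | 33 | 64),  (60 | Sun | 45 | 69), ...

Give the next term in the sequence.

(76 | Mon | 59 | 74)

First value: 6, 10, 16, 24, 34, 46, 60 → 76 (differences are 4, 6, 8, … (increasing by 2 each time)).
Day — runs through the weekdays Mon→Sun: Mon, Tue, Wed, Thu, Fri, Sat, Sun → Mon.
Third value: differences are 2, 4, 6, … (increasing by 2 each time), so 3, 5, 9, 15, 23, 33, 45 → 59.
Fourth value: +5 each step, so 39, 44, 49, 54, 59, 64, 69 → 74.
So the next term is (76 | Mon | 59 | 74).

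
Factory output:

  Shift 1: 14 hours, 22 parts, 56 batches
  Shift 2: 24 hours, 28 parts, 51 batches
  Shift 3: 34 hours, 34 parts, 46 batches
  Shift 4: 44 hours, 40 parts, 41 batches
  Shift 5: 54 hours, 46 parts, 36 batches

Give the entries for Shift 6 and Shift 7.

Hours — +10 each step: 14, 24, 34, 44, 54 → 64 → 74.
Parts: +6 each step, so 22, 28, 34, 40, 46 → 52 → 58.
For the batches, −5 each step: 56, 51, 46, 41, 36 → 31 → 26.
Putting the parts together: 64 hours, 52 parts, 31 batches and then 74 hours, 58 parts, 26 batches.

64 hours, 52 parts, 31 batches; 74 hours, 58 parts, 26 batches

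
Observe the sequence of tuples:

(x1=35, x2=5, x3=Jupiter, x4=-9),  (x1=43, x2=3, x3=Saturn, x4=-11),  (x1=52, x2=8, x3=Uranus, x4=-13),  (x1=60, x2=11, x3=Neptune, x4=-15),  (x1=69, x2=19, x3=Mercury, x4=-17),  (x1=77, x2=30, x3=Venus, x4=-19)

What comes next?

X1: alternating steps +8, +9, +8, +9, …, so 35, 43, 52, 60, 69, 77 → 86.
X2: each term is the sum of the two before it, so 5, 3, 8, 11, 19, 30 → 49.
X3: runs through the planets Mercury→Neptune, so Jupiter, Saturn, Uranus, Neptune, Mercury, Venus → Earth.
X4 goes -9, -11, -13, -15, -17, -19 → -21 (−2 each step).
Combining the parts gives (x1=86, x2=49, x3=Earth, x4=-21).

(x1=86, x2=49, x3=Earth, x4=-21)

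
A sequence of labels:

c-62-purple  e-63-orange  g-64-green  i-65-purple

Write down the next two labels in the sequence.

Letter: c, e, g, i → k → m (letters move forward 2 places in the alphabet).
For the second component, +1 each step: 62, 63, 64, 65 → 66 → 67.
Colour goes purple, orange, green, purple → orange → green (repeats purple → orange → green).
So the next two labels are k-66-orange and m-67-green.

k-66-orange then m-67-green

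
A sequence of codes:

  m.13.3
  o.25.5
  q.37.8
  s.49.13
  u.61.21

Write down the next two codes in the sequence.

Letter: letters move forward 2 places in the alphabet; m, o, q, s, u → w → y.
Second component: 13, 25, 37, 49, 61 → 73 → 85 (+12 each step).
Third component: each term is the sum of the two before it; 3, 5, 8, 13, 21 → 34 → 55.
Putting the parts together: w.73.34 and then y.85.55.

w.73.34, y.85.55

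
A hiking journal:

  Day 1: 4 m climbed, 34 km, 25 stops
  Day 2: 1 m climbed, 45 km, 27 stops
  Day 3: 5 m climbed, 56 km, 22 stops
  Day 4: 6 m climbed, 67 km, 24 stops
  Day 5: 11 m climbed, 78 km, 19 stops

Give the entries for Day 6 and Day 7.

M climbed — each term is the sum of the two before it: 4, 1, 5, 6, 11 → 17 → 28.
Km: +11 each step, so 34, 45, 56, 67, 78 → 89 → 100.
Stops: alternating steps +2, −5, +2, −5, …; 25, 27, 22, 24, 19 → 21 → 16.
Putting the parts together: 17 m climbed, 89 km, 21 stops and then 28 m climbed, 100 km, 16 stops.

17 m climbed, 89 km, 21 stops; 28 m climbed, 100 km, 16 stops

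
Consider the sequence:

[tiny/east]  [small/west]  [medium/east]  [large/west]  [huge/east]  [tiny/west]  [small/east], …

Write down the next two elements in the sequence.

[medium/west], [large/east]

Size: tiny, small, medium, large, huge, tiny, small → medium → large (repeats tiny → small → medium → large → huge).
Direction: east, west, east, west, east, west, east → west → east (alternates east ↔ west).
So the next two elements are [medium/west] and [large/east].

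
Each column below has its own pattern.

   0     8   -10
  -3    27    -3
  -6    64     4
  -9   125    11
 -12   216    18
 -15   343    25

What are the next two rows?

-18  512  32; -21  729  39

First component: −3 each step, so 0, -3, -6, -9, -12, -15 → -18 → -21.
Second component: 8, 27, 64, 125, 216, 343 → 512 → 729 (perfect cubes: 2³, 3³, 4³, …).
Third component: +7 each step; -10, -3, 4, 11, 18, 25 → 32 → 39.
So the next two rows are -18  512  32 and -21  729  39.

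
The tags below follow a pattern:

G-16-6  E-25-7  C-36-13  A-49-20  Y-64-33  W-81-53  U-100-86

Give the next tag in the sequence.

S-121-139

For the letter, letters move back 2 places in the alphabet, wrapping A→Z: G, E, C, A, Y, W, U → S.
For the second component, perfect squares: 4², 5², 6², …: 16, 25, 36, 49, 64, 81, 100 → 121.
Third component: each term is the sum of the two before it; 6, 7, 13, 20, 33, 53, 86 → 139.
Combining the parts gives S-121-139.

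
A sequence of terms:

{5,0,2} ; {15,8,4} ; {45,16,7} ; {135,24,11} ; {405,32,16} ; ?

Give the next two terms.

{1215,40,22}, {3645,48,29}

First component: ×3 each step; 5, 15, 45, 135, 405 → 1215 → 3645.
Second component — +8 each step: 0, 8, 16, 24, 32 → 40 → 48.
Third component — differences are 2, 3, 4, … (increasing by 1 each time): 2, 4, 7, 11, 16 → 22 → 29.
Putting the parts together: {1215,40,22} and then {3645,48,29}.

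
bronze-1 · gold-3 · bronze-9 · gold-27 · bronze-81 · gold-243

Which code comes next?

Rank: alternates bronze ↔ gold, so bronze, gold, bronze, gold, bronze, gold → bronze.
For the second component, ×3 each step: 1, 3, 9, 27, 81, 243 → 729.
So the next code is bronze-729.

bronze-729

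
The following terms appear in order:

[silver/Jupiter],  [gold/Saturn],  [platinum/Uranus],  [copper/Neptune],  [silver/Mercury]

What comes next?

[gold/Venus]

Metal: repeats silver → gold → platinum → copper, so silver, gold, platinum, copper, silver → gold.
Planet: runs through the planets Mercury→Neptune; Jupiter, Saturn, Uranus, Neptune, Mercury → Venus.
So the next term is [gold/Venus].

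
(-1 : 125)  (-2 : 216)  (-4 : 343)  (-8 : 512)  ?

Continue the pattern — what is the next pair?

First entry — ×2 each step: -1, -2, -4, -8 → -16.
Second entry: perfect cubes: 5³, 6³, 7³, …; 125, 216, 343, 512 → 729.
So the next pair is (-16 : 729).

(-16 : 729)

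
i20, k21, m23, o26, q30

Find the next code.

s35

For the letter, letters move forward 2 places in the alphabet: i, k, m, o, q → s.
Second component: differences are 1, 2, 3, … (increasing by 1 each time), so 20, 21, 23, 26, 30 → 35.
Putting it together: s35.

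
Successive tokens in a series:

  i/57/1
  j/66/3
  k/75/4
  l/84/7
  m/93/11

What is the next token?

Letter: letters move forward 1 place in the alphabet; i, j, k, l, m → n.
Second component goes 57, 66, 75, 84, 93 → 102 (+9 each step).
Third component — each term is the sum of the two before it: 1, 3, 4, 7, 11 → 18.
Combining the parts gives n/102/18.

n/102/18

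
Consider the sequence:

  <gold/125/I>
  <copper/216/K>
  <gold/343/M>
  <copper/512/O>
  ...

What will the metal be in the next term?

For the metal, alternates gold ↔ copper: gold, copper, gold, copper → gold.
Second value goes 125, 216, 343, 512 → 729 (perfect cubes: 5³, 6³, 7³, …).
For the letter, letters move forward 2 places in the alphabet: I, K, M, O → Q.

gold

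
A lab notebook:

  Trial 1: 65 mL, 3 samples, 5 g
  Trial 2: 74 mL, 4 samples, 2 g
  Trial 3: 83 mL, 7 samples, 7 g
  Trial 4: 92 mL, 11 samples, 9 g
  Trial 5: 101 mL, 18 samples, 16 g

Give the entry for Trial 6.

ML — +9 each step: 65, 74, 83, 92, 101 → 110.
Samples: 3, 4, 7, 11, 18 → 29 (each term is the sum of the two before it).
G: each term is the sum of the two before it; 5, 2, 7, 9, 16 → 25.
So the next row is 110 mL, 29 samples, 25 g.

110 mL, 29 samples, 25 g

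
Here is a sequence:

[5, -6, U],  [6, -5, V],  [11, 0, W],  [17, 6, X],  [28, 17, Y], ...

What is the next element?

[45, 34, Z]

First value goes 5, 6, 11, 17, 28 → 45 (each term is the sum of the two before it).
Second value: always 11 less than the first value, so -6, -5, 0, 6, 17 → 34.
Letter — letters move forward 1 place in the alphabet: U, V, W, X, Y → Z.
Putting it together: [45, 34, Z].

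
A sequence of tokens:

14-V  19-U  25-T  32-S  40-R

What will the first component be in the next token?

49

First component: differences are 5, 6, 7, … (increasing by 1 each time), so 14, 19, 25, 32, 40 → 49.
Letter: letters move back 1 place in the alphabet; V, U, T, S, R → Q.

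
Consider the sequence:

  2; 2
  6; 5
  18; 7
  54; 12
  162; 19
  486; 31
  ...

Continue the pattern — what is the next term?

1458; 50

First coordinate: ×3 each step, so 2, 6, 18, 54, 162, 486 → 1458.
Second coordinate: each term is the sum of the two before it, so 2, 5, 7, 12, 19, 31 → 50.
So the next term is 1458; 50.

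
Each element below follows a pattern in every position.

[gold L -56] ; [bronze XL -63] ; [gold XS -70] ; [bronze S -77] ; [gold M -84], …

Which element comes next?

For the rank, alternates gold ↔ bronze: gold, bronze, gold, bronze, gold → bronze.
For the size, runs through clothing sizes XS→XL: L, XL, XS, S, M → L.
Third entry: −7 each step, so -56, -63, -70, -77, -84 → -91.
So the next element is [bronze L -91].

[bronze L -91]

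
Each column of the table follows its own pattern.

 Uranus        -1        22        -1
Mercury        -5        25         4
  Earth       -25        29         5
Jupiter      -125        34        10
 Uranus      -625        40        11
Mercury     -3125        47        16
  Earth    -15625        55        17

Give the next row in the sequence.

Jupiter  -78125  64  22

Planet — repeats Uranus → Mercury → Earth → Jupiter: Uranus, Mercury, Earth, Jupiter, Uranus, Mercury, Earth → Jupiter.
Second component: -1, -5, -25, -125, -625, -3125, -15625 → -78125 (×5 each step).
Third component goes 22, 25, 29, 34, 40, 47, 55 → 64 (differences are 3, 4, 5, … (increasing by 1 each time)).
For the fourth component, alternating steps +5, +1, +5, +1, …: -1, 4, 5, 10, 11, 16, 17 → 22.
Combining the parts gives Jupiter  -78125  64  22.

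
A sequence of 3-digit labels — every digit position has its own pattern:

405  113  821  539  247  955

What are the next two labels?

663 then 371

First digit — −3 each step, mod 10: 4, 1, 8, 5, 2, 9 → 6 → 3.
For the second digit, +1 each step, mod 10: 0, 1, 2, 3, 4, 5 → 6 → 7.
Third digit: 5, 3, 1, 9, 7, 5 → 3 → 1 (−2 each step, mod 10).
So the next two labels are 663 and 371.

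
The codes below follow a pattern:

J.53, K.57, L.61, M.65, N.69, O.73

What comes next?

P.77

Letter goes J, K, L, M, N, O → P (letters move forward 1 place in the alphabet).
Second component: +4 each step; 53, 57, 61, 65, 69, 73 → 77.
Combining the parts gives P.77.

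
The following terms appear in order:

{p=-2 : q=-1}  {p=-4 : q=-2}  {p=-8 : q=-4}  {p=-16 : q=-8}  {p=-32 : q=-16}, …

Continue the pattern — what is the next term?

{p=-64 : q=-32}

For the p, ×2 each step: -2, -4, -8, -16, -32 → -64.
For the q, always the previous value of the p: -1, -2, -4, -8, -16 → -32.
So the next term is {p=-64 : q=-32}.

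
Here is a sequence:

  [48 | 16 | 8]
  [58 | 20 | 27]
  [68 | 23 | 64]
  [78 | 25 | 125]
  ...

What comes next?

For the first part, +10 each step: 48, 58, 68, 78 → 88.
Second part: 16, 20, 23, 25 → 26 (differences are 4, 3, 2, … (decreasing by 1 each time)).
Third part: 8, 27, 64, 125 → 216 (perfect cubes: 2³, 3³, 4³, …).
Combining the parts gives [88 | 26 | 216].

[88 | 26 | 216]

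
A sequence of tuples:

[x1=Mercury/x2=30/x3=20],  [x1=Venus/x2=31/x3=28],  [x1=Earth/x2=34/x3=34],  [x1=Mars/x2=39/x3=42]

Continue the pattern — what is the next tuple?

[x1=Jupiter/x2=46/x3=48]

X1 goes Mercury, Venus, Earth, Mars → Jupiter (runs through the planets Mercury→Neptune).
X2: differences are 1, 3, 5, … (increasing by 2 each time), so 30, 31, 34, 39 → 46.
For the x3, alternating steps +8, +6, +8, +6, …: 20, 28, 34, 42 → 48.
Putting it together: [x1=Jupiter/x2=46/x3=48].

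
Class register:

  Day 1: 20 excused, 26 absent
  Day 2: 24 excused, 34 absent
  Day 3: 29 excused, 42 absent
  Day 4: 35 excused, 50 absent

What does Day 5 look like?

Excused: 20, 24, 29, 35 → 42 (differences are 4, 5, 6, … (increasing by 1 each time)).
Absent — +8 each step: 26, 34, 42, 50 → 58.
Combining the parts gives 42 excused, 58 absent.

42 excused, 58 absent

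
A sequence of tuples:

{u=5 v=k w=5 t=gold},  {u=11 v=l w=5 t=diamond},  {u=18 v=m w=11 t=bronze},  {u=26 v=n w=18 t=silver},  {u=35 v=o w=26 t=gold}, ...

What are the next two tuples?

{u=45 v=p w=35 t=diamond}, {u=56 v=q w=45 t=bronze}

U goes 5, 11, 18, 26, 35 → 45 → 56 (differences are 6, 7, 8, … (increasing by 1 each time)).
V — letters move forward 1 place in the alphabet: k, l, m, n, o → p → q.
W goes 5, 5, 11, 18, 26 → 35 → 45 (always the previous value of the u).
T: repeats gold → diamond → bronze → silver; gold, diamond, bronze, silver, gold → diamond → bronze.
So the next two tuples are {u=45 v=p w=35 t=diamond} and {u=56 v=q w=45 t=bronze}.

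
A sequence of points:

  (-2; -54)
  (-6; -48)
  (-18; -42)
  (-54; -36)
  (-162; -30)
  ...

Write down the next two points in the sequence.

First entry: ×3 each step; -2, -6, -18, -54, -162 → -486 → -1458.
Second entry: -54, -48, -42, -36, -30 → -24 → -18 (+6 each step).
Putting the parts together: (-486; -24) and then (-1458; -18).

(-486; -24), (-1458; -18)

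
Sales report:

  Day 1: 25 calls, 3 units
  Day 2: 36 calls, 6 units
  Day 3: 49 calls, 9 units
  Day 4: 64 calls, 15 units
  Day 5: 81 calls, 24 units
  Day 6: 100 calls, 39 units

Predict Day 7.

121 calls, 63 units

For the calls, perfect squares: 5², 6², 7², …: 25, 36, 49, 64, 81, 100 → 121.
Units goes 3, 6, 9, 15, 24, 39 → 63 (each term is the sum of the two before it).
So the next record is 121 calls, 63 units.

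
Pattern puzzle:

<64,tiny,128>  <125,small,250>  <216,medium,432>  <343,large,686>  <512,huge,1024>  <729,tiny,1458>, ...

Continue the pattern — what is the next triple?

First entry: perfect cubes: 4³, 5³, 6³, …, so 64, 125, 216, 343, 512, 729 → 1000.
Size: repeats tiny → small → medium → large → huge; tiny, small, medium, large, huge, tiny → small.
Third entry: 128, 250, 432, 686, 1024, 1458 → 2000 (always 2 × the first entry).
Putting it together: <1000,small,2000>.

<1000,small,2000>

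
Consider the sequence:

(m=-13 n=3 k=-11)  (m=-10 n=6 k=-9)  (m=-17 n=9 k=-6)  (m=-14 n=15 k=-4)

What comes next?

M: alternating steps +3, −7, +3, −7, …, so -13, -10, -17, -14 → -21.
N: 3, 6, 9, 15 → 24 (each term is the sum of the two before it).
K — alternating steps +2, +3, +2, +3, …: -11, -9, -6, -4 → -1.
Putting it together: (m=-21 n=24 k=-1).

(m=-21 n=24 k=-1)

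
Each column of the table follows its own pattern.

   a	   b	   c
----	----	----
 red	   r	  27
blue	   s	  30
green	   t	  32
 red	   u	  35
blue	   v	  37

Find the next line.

green  w  40

Column a: repeats red → blue → green, so red, blue, green, red, blue → green.
For the column b, letters move forward 1 place in the alphabet: r, s, t, u, v → w.
Column c — alternating steps +3, +2, +3, +2, …: 27, 30, 32, 35, 37 → 40.
So the next line is green  w  40.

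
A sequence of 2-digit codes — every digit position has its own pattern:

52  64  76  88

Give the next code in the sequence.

90

First digit: +1 each step, mod 10; 5, 6, 7, 8 → 9.
Second digit: +2 each step, mod 10, so 2, 4, 6, 8 → 0.
So the next code is 90.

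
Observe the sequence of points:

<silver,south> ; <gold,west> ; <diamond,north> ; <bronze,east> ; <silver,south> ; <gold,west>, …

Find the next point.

<diamond,north>

Rank — repeats silver → gold → diamond → bronze: silver, gold, diamond, bronze, silver, gold → diamond.
Direction: south, west, north, east, south, west → north (repeats south → west → north → east).
Combining the parts gives <diamond,north>.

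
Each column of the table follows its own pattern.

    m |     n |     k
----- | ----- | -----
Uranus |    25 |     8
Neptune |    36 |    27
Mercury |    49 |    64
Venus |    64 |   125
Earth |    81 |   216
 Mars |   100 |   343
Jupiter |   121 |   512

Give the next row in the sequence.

Saturn  144  729

Column m: runs through the planets Mercury→Neptune, so Uranus, Neptune, Mercury, Venus, Earth, Mars, Jupiter → Saturn.
Column n: 25, 36, 49, 64, 81, 100, 121 → 144 (perfect squares: 5², 6², 7², …).
Column k: perfect cubes: 2³, 3³, 4³, …, so 8, 27, 64, 125, 216, 343, 512 → 729.
Putting it together: Saturn  144  729.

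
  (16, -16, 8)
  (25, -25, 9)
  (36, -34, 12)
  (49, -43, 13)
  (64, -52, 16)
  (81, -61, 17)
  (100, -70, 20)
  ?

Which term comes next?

(121, -79, 21)

First slot: perfect squares: 4², 5², 6², …; 16, 25, 36, 49, 64, 81, 100 → 121.
Second slot: -16, -25, -34, -43, -52, -61, -70 → -79 (−9 each step).
Third slot — alternating steps +1, +3, +1, +3, …: 8, 9, 12, 13, 16, 17, 20 → 21.
Putting it together: (121, -79, 21).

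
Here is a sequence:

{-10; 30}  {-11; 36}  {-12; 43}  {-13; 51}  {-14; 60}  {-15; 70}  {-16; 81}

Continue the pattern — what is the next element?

{-17; 93}

For the first coordinate, −1 each step: -10, -11, -12, -13, -14, -15, -16 → -17.
For the second coordinate, differences are 6, 7, 8, … (increasing by 1 each time): 30, 36, 43, 51, 60, 70, 81 → 93.
Combining the parts gives {-17; 93}.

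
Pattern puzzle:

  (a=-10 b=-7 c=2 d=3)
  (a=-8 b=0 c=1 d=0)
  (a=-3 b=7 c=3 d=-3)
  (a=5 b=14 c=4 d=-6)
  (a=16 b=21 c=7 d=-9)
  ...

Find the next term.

A: differences are 2, 5, 8, … (increasing by 3 each time), so -10, -8, -3, 5, 16 → 30.
B: +7 each step; -7, 0, 7, 14, 21 → 28.
C: each term is the sum of the two before it, so 2, 1, 3, 4, 7 → 11.
D goes 3, 0, -3, -6, -9 → -12 (−3 each step).
Combining the parts gives (a=30 b=28 c=11 d=-12).

(a=30 b=28 c=11 d=-12)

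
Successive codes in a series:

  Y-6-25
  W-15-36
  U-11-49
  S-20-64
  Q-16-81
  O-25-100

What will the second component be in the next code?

Letter — letters move back 2 places in the alphabet: Y, W, U, S, Q, O → M.
Second component: 6, 15, 11, 20, 16, 25 → 21 (alternating steps +9, −4, +9, −4, …).
Third component goes 25, 36, 49, 64, 81, 100 → 121 (perfect squares: 5², 6², 7², …).

21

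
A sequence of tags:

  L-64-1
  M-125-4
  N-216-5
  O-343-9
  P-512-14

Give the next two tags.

Q-729-23 then R-1000-37

Letter: L, M, N, O, P → Q → R (letters move forward 1 place in the alphabet).
Second component: perfect cubes: 4³, 5³, 6³, …; 64, 125, 216, 343, 512 → 729 → 1000.
Third component: 1, 4, 5, 9, 14 → 23 → 37 (each term is the sum of the two before it).
Putting the parts together: Q-729-23 and then R-1000-37.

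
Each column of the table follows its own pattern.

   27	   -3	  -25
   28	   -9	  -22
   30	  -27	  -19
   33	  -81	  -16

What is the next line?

37  -243  -13

First component goes 27, 28, 30, 33 → 37 (differences are 1, 2, 3, … (increasing by 1 each time)).
For the second component, ×3 each step: -3, -9, -27, -81 → -243.
Third component: +3 each step, so -25, -22, -19, -16 → -13.
So the next line is 37  -243  -13.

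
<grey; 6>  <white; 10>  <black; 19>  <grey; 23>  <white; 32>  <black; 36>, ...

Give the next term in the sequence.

Shade: repeats grey → white → black; grey, white, black, grey, white, black → grey.
Second value: alternating steps +4, +9, +4, +9, …; 6, 10, 19, 23, 32, 36 → 45.
Putting it together: <grey; 45>.

<grey; 45>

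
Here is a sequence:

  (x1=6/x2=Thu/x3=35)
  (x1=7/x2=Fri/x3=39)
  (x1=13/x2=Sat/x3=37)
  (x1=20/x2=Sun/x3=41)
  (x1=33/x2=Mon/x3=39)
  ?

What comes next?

X1: 6, 7, 13, 20, 33 → 53 (each term is the sum of the two before it).
X2: runs through the weekdays Mon→Sun; Thu, Fri, Sat, Sun, Mon → Tue.
X3 — alternating steps +4, −2, +4, −2, …: 35, 39, 37, 41, 39 → 43.
Putting it together: (x1=53/x2=Tue/x3=43).

(x1=53/x2=Tue/x3=43)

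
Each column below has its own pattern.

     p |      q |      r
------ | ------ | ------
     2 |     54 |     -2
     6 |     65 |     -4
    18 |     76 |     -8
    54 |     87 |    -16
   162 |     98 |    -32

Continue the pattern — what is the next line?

Column p goes 2, 6, 18, 54, 162 → 486 (×3 each step).
Column q — +11 each step: 54, 65, 76, 87, 98 → 109.
For the column r, ×2 each step: -2, -4, -8, -16, -32 → -64.
So the next line is 486  109  -64.

486  109  -64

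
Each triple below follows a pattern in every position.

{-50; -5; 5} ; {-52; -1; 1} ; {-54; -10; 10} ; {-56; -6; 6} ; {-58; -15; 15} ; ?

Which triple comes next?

First part: -50, -52, -54, -56, -58 → -60 (−2 each step).
Second part: alternating steps +4, −9, +4, −9, …, so -5, -1, -10, -6, -15 → -11.
Third part: always the negative of the second part, so 5, 1, 10, 6, 15 → 11.
Putting it together: {-60; -11; 11}.

{-60; -11; 11}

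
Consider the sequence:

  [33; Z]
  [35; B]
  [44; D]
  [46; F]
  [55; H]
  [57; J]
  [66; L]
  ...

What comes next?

[68; N]

First component: 33, 35, 44, 46, 55, 57, 66 → 68 (alternating steps +2, +9, +2, +9, …).
For the letter, letters move forward 2 places in the alphabet, wrapping Z→A: Z, B, D, F, H, J, L → N.
Combining the parts gives [68; N].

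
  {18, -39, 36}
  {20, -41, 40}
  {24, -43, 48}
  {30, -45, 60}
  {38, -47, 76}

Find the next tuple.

{48, -49, 96}

First entry: differences are 2, 4, 6, … (increasing by 2 each time), so 18, 20, 24, 30, 38 → 48.
Second entry goes -39, -41, -43, -45, -47 → -49 (−2 each step).
Third entry: always 2 × the first entry, so 36, 40, 48, 60, 76 → 96.
Putting it together: {48, -49, 96}.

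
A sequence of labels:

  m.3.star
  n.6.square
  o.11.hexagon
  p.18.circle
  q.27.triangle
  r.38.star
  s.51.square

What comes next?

For the letter, letters move forward 1 place in the alphabet: m, n, o, p, q, r, s → t.
Second component goes 3, 6, 11, 18, 27, 38, 51 → 66 (differences are 3, 5, 7, … (increasing by 2 each time)).
For the shape, repeats star → square → hexagon → circle → triangle: star, square, hexagon, circle, triangle, star, square → hexagon.
So the next label is t.66.hexagon.

t.66.hexagon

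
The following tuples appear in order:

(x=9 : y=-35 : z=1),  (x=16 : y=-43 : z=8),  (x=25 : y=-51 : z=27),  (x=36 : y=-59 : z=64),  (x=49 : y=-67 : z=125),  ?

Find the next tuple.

(x=64 : y=-75 : z=216)

For the x, perfect squares: 3², 4², 5², …: 9, 16, 25, 36, 49 → 64.
For the y, −8 each step: -35, -43, -51, -59, -67 → -75.
Z: 1, 8, 27, 64, 125 → 216 (perfect cubes: 1³, 2³, 3³, …).
Putting it together: (x=64 : y=-75 : z=216).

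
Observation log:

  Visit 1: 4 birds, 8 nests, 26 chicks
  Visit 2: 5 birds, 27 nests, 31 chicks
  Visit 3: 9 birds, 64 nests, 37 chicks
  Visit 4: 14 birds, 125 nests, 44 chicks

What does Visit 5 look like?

Birds — each term is the sum of the two before it: 4, 5, 9, 14 → 23.
Nests goes 8, 27, 64, 125 → 216 (perfect cubes: 2³, 3³, 4³, …).
Chicks: differences are 5, 6, 7, … (increasing by 1 each time), so 26, 31, 37, 44 → 52.
Combining the parts gives 23 birds, 216 nests, 52 chicks.

23 birds, 216 nests, 52 chicks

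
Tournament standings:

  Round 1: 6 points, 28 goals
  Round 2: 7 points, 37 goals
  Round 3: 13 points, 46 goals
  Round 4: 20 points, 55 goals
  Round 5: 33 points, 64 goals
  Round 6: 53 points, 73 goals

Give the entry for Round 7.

86 points, 82 goals

Points — each term is the sum of the two before it: 6, 7, 13, 20, 33, 53 → 86.
Goals: +9 each step, so 28, 37, 46, 55, 64, 73 → 82.
Combining the parts gives 86 points, 82 goals.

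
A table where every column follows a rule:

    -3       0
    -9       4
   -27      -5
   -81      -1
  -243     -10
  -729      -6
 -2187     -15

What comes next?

-6561  -11

First component: ×3 each step, so -3, -9, -27, -81, -243, -729, -2187 → -6561.
Second component: alternating steps +4, −9, +4, −9, …; 0, 4, -5, -1, -10, -6, -15 → -11.
Combining the parts gives -6561  -11.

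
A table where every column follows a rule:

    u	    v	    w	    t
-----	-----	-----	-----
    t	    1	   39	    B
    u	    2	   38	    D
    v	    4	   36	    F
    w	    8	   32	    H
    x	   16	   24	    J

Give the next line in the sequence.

Column u goes t, u, v, w, x → y (letters move forward 1 place in the alphabet).
Column v: ×2 each step, so 1, 2, 4, 8, 16 → 32.
Column w: together with the column v always sums to 40; 39, 38, 36, 32, 24 → 8.
Column t: letters move forward 2 places in the alphabet; B, D, F, H, J → L.
Combining the parts gives y  32  8  L.

y  32  8  L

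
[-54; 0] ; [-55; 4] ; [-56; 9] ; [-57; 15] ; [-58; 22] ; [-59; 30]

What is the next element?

First part — −1 each step: -54, -55, -56, -57, -58, -59 → -60.
Second part — differences are 4, 5, 6, … (increasing by 1 each time): 0, 4, 9, 15, 22, 30 → 39.
So the next element is [-60; 39].

[-60; 39]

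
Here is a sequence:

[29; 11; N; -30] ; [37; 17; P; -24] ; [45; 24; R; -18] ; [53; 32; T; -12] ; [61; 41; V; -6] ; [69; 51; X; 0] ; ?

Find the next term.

[77; 62; Z; 6]

First component: 29, 37, 45, 53, 61, 69 → 77 (+8 each step).
Second component goes 11, 17, 24, 32, 41, 51 → 62 (differences are 6, 7, 8, … (increasing by 1 each time)).
Letter: letters move forward 2 places in the alphabet; N, P, R, T, V, X → Z.
Fourth component: +6 each step; -30, -24, -18, -12, -6, 0 → 6.
Combining the parts gives [77; 62; Z; 6].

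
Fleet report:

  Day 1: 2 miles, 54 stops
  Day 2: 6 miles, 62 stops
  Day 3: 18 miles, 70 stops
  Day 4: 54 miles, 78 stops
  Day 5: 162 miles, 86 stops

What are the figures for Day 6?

486 miles, 94 stops

For the miles, ×3 each step: 2, 6, 18, 54, 162 → 486.
Stops: +8 each step, so 54, 62, 70, 78, 86 → 94.
So the next record is 486 miles, 94 stops.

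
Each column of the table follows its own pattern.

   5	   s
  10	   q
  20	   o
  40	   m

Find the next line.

80  k

First component — ×2 each step: 5, 10, 20, 40 → 80.
Letter: s, q, o, m → k (letters move back 2 places in the alphabet).
So the next line is 80  k.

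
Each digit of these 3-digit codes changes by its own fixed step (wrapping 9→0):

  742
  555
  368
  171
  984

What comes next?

First digit: 7, 5, 3, 1, 9 → 7 (−2 each step, mod 10).
Second digit — +1 each step, mod 10: 4, 5, 6, 7, 8 → 9.
Third digit: 2, 5, 8, 1, 4 → 7 (+3 each step, mod 10).
So the next code is 797.

797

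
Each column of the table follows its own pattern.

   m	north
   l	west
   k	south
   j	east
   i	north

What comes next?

Letter goes m, l, k, j, i → h (letters move back 1 place in the alphabet).
Direction: north, west, south, east, north → west (repeats north → west → south → east).
Putting it together: h  west.

h  west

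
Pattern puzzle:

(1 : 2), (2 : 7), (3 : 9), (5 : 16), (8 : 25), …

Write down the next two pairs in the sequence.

(13 : 41), (21 : 66)

First entry — each term is the sum of the two before it: 1, 2, 3, 5, 8 → 13 → 21.
Second entry: 2, 7, 9, 16, 25 → 41 → 66 (each term is the sum of the two before it).
Putting the parts together: (13 : 41) and then (21 : 66).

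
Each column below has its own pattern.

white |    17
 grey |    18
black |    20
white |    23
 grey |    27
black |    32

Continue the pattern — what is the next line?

white  38

Shade: white, grey, black, white, grey, black → white (repeats white → grey → black).
Second component: 17, 18, 20, 23, 27, 32 → 38 (differences are 1, 2, 3, … (increasing by 1 each time)).
Combining the parts gives white  38.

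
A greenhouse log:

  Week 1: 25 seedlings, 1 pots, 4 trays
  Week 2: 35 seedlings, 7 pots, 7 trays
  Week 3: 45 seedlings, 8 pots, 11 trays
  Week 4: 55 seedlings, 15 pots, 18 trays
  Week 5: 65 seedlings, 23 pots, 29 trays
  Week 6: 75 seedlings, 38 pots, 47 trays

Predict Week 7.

Seedlings: +10 each step, so 25, 35, 45, 55, 65, 75 → 85.
Pots goes 1, 7, 8, 15, 23, 38 → 61 (each term is the sum of the two before it).
Trays: each term is the sum of the two before it, so 4, 7, 11, 18, 29, 47 → 76.
So the next line is 85 seedlings, 61 pots, 76 trays.

85 seedlings, 61 pots, 76 trays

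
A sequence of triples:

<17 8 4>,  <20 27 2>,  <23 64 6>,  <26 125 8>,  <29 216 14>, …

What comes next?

First component — +3 each step: 17, 20, 23, 26, 29 → 32.
Second component: perfect cubes: 2³, 3³, 4³, …, so 8, 27, 64, 125, 216 → 343.
Third component: each term is the sum of the two before it, so 4, 2, 6, 8, 14 → 22.
So the next triple is <32 343 22>.

<32 343 22>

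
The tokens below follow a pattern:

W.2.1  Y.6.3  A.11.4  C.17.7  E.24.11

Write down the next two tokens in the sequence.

G.32.18 then I.41.29

Letter: W, Y, A, C, E → G → I (letters move forward 2 places in the alphabet, wrapping Z→A).
Second component: 2, 6, 11, 17, 24 → 32 → 41 (differences are 4, 5, 6, … (increasing by 1 each time)).
Third component — each term is the sum of the two before it: 1, 3, 4, 7, 11 → 18 → 29.
So the next two tokens are G.32.18 and I.41.29.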